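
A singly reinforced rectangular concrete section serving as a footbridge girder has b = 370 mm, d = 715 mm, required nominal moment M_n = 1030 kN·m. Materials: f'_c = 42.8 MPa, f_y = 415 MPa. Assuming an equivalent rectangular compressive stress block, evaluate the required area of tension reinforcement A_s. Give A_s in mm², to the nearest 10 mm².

A_s ≈ 3780 mm²

With M_n = 0.85 f'_c a b (d − a/2), solve the quadratic for a:
a = d − √(d² − 2M_n/(0.85 f'_c b)) = 715 − √(715² − 2 × 1030×10⁶/(0.85 × 42.8 × 370)) = 116.51 mm.
A_s = 0.85 f'_c a b / f_y = 0.85 × 42.8 × 116.51 × 370 / 415 = 3779.0 mm².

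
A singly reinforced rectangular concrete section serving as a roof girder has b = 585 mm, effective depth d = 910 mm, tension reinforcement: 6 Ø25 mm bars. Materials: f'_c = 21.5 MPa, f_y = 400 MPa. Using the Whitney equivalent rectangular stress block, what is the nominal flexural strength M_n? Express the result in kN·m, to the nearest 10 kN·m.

A_s = 6 × 491 = 2946 mm².
T = A_s f_y = 2946 × 400 = 1178400 N = 1178.4 kN.
From C = T: a = T/(0.85 f'_c b) = 1178400/(0.85 × 21.5 × 585) = 110.22 mm.
M_n = T(d − a/2) = 1178.4 kN × (910 − 55.11) mm = 1007.40 kN·m.

M_n ≈ 1010 kN·m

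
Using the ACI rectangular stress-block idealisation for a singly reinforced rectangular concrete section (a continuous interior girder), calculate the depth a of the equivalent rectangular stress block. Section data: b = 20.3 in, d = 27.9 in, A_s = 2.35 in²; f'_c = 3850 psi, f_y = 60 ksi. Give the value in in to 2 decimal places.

T = A_s f_y = 2.35 × 60 = 141 kips.
a = T/(0.85 f'_c b) = 141/(0.85 × 3.85 × 20.3) = 2.12 in.

a ≈ 2.12 in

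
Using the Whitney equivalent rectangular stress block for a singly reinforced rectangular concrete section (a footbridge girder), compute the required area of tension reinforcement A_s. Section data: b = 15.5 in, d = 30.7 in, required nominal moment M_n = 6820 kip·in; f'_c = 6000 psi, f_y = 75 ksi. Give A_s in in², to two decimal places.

A_s ≈ 3.11 in²

From M_n = 0.85 f'_c a b (d − a/2):
a = d − √(d² − 2M_n/(0.85 f'_c b)) = 30.7 − √(30.7² − 2 × 6820/(0.85 × 6 × 15.5)) = 2.952 in.
A_s = 0.85 f'_c a b / f_y = 0.85 × 6 × 2.952 × 15.5 / 75 = 3.111 in².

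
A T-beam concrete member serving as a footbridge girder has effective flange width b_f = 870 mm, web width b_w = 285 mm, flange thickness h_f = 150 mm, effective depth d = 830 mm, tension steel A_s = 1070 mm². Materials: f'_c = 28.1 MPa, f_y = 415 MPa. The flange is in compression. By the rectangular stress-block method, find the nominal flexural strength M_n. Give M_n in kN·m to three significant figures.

Tension: T = A_s f_y = 1070 × 415 = 444050 N.
Try a within the flange: a = T/(0.85 f'_c b_f) = 444050/(0.85 × 28.1 × 870) = 21.37 mm.
Since a = 21.37 ≤ h_f = 150 mm, the stress block lies entirely in the flange; analyse as a rectangular beam of width b_f.
M_n = T(d − a/2) = 444050 × (830 − 10.685) = 363.82 × 10⁶ N·mm.
M_n = 363.82 kN·m.

M_n ≈ 364 kN·m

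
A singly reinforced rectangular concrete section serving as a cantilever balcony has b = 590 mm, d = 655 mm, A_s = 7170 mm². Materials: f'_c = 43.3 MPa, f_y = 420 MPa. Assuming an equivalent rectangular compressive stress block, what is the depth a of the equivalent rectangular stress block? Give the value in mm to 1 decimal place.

a ≈ 138.7 mm

T = A_s f_y = 7170 × 420 = 3011400 N = 3011.4 kN.
Setting C = 0.85 f'_c a b equal to T: a = 3011400/(0.85 × 43.3 × 590) = 138.7 mm.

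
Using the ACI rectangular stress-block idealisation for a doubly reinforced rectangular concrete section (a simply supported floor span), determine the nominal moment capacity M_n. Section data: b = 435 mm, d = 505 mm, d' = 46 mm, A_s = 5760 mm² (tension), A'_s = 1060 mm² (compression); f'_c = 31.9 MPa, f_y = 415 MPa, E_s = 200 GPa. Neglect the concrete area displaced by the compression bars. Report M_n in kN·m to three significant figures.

Assume both tension and compression steel yield.
Net tension couple steel: A_s − A'_s = 4700 mm².
a = (A_s − A'_s) f_y / (0.85 f'_c b) = 1950500/(0.85 × 31.9 × 435) = 165.37 mm.
c = a/β₁ = 165.37/0.822 = 201.18 mm; ε'_s = 0.003(c − d')/c = 0.0023 ≥ f_y/E_s = 0.0021, so compression steel does yield.
M_n = (A_s − A'_s) f_y (d − a/2) + A'_s f_y (d − d') = [1950500 × (505 − 82.685) + 439900 × (505 − 46)] × 10⁻⁶ = 823.73 + 201.91 = 1025.64 kN·m.

M_n ≈ 1030 kN·m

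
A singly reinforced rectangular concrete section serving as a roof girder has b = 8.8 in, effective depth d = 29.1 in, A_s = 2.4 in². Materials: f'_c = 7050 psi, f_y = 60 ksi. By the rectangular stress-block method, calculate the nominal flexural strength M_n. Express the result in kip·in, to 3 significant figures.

M_n ≈ 3990 kip·in

T = A_s f_y = 2.4 × 60 = 144 kips.
a = T/(0.85 f'_c b) = 144/(0.85 × 7.05 × 8.8) = 2.731 in.
M_n = T(d − a/2) = 144 × (29.1 − 1.3655) = 3993.8 kip·in.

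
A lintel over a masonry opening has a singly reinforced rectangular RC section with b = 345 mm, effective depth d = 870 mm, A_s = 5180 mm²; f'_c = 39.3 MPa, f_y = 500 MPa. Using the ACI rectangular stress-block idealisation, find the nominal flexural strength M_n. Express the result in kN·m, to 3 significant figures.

M_n ≈ 1960 kN·m

T = A_s f_y = 5180 × 500 = 2590000 N = 2590 kN.
From C = T: a = T/(0.85 f'_c b) = 2590000/(0.85 × 39.3 × 345) = 224.73 mm.
M_n = T(d − a/2) = 2590 kN × (870 − 112.365) mm = 1962.27 kN·m.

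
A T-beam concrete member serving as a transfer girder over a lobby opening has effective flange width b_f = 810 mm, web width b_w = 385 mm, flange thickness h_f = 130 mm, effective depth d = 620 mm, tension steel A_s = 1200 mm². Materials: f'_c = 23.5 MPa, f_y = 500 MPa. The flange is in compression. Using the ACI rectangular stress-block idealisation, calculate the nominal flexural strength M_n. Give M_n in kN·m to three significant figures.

M_n ≈ 361 kN·m

Tension: T = A_s f_y = 1200 × 500 = 600000 N.
Try a within the flange: a = T/(0.85 f'_c b_f) = 600000/(0.85 × 23.5 × 810) = 37.08 mm.
Since a = 37.08 ≤ h_f = 130 mm, the stress block lies entirely in the flange; analyse as a rectangular beam of width b_f.
M_n = T(d − a/2) = 600000 × (620 − 18.54) = 360.88 × 10⁶ N·mm.
M_n = 360.88 kN·m.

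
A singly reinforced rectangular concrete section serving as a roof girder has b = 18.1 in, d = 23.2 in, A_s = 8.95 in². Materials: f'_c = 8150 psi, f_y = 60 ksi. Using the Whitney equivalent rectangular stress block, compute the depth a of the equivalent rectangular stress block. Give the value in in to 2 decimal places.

a ≈ 4.28 in

T = A_s f_y = 8.95 × 60 = 537 kips.
a = T/(0.85 f'_c b) = 537/(0.85 × 8.15 × 18.1) = 4.28 in.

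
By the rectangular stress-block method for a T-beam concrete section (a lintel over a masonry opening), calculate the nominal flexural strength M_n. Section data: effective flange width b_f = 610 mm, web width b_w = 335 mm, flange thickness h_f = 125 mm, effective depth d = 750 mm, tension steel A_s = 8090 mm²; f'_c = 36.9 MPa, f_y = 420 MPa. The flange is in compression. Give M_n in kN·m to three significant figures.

Tension: T = A_s f_y = 8090 × 420 = 3397800 N.
Try a within the flange: a = T/(0.85 f'_c b_f) = 3397800/(0.85 × 36.9 × 610) = 177.59 mm.
a = 177.59 > h_f = 125 mm: the block extends into the web. Split into flange-overhang and web parts.
C_f = 0.85 f'_c (b_f − b_w) h_f = 0.85 × 36.9 × (610 − 335) × 125 = 1078172 N.
Remaining web compression depth: a_w = (T − C_f)/(0.85 f'_c b_w) = (3397800 − 1078172)/(0.85 × 36.9 × 335) = 220.76 mm.
M_n = C_f(d − h_f/2) + (T − C_f)(d − a_w/2) = 1078172 × (750 − 62.5) + 2319628 × (750 − 110.38) = 741.24 + 1483.68 = 2224.92 × 10⁶ N·mm.
M_n = 2224.92 kN·m.

M_n ≈ 2220 kN·m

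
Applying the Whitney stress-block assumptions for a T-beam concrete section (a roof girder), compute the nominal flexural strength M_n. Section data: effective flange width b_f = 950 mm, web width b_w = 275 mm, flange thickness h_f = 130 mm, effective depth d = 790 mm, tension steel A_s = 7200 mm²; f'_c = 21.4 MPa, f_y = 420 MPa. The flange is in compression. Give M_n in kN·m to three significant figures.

M_n ≈ 2080 kN·m

Tension: T = A_s f_y = 7200 × 420 = 3024000 N.
Try a within the flange: a = T/(0.85 f'_c b_f) = 3024000/(0.85 × 21.4 × 950) = 174.99 mm.
a = 174.99 > h_f = 130 mm: the block extends into the web. Split into flange-overhang and web parts.
C_f = 0.85 f'_c (b_f − b_w) h_f = 0.85 × 21.4 × (950 − 275) × 130 = 1596173 N.
Remaining web compression depth: a_w = (T − C_f)/(0.85 f'_c b_w) = (3024000 − 1596173)/(0.85 × 21.4 × 275) = 285.44 mm.
M_n = C_f(d − h_f/2) + (T − C_f)(d − a_w/2) = 1596173 × (790 − 65) + 1427827 × (790 − 142.72) = 1157.23 + 924.20 = 2081.43 × 10⁶ N·mm.
M_n = 2081.43 kN·m.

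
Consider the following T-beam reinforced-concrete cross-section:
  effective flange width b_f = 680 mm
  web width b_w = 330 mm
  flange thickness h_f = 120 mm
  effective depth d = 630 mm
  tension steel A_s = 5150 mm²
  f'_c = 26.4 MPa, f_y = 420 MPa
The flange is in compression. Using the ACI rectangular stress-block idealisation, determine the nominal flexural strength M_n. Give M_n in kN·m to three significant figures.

M_n ≈ 1210 kN·m

Tension: T = A_s f_y = 5150 × 420 = 2163000 N.
Try a within the flange: a = T/(0.85 f'_c b_f) = 2163000/(0.85 × 26.4 × 680) = 141.75 mm.
a = 141.75 > h_f = 120 mm: the block extends into the web. Split into flange-overhang and web parts.
C_f = 0.85 f'_c (b_f − b_w) h_f = 0.85 × 26.4 × (680 − 330) × 120 = 942480 N.
Remaining web compression depth: a_w = (T − C_f)/(0.85 f'_c b_w) = (2163000 − 942480)/(0.85 × 26.4 × 330) = 164.82 mm.
M_n = C_f(d − h_f/2) + (T − C_f)(d − a_w/2) = 942480 × (630 − 60) + 1220520 × (630 − 82.41) = 537.21 + 668.34 = 1205.55 × 10⁶ N·mm.
M_n = 1205.55 kN·m.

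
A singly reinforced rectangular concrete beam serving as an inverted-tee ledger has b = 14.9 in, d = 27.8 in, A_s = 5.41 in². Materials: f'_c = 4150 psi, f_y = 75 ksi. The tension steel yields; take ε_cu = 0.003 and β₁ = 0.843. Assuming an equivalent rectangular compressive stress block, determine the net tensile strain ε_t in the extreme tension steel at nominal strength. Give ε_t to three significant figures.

a = A_s f_y/(0.85 f'_c b) = 7.720 in.
β₁ = 0.843, so c = a/β₁ = 7.720/0.843 = 9.158 in.
From the linear strain diagram with ε_cu = 0.003: ε_t = 0.003 (d − c)/c = 0.003 × (27.8 − 9.158)/9.158 = 0.00611.
Since ε_t ≥ 0.005, the section is tension-controlled.

ε_t ≈ 0.00611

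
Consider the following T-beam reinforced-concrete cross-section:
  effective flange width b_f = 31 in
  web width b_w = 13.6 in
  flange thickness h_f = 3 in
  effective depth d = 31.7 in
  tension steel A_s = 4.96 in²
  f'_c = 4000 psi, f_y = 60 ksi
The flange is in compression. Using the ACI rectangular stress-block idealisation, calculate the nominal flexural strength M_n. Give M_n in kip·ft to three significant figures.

Tension: T = A_s f_y = 4.96 × 60 = 297.6 kips.
Try a within the flange: a = T/(0.85 f'_c b_f) = 297.6/(0.85 × 4 × 31) = 2.824 in.
Since a = 2.824 ≤ h_f = 3 in, the stress block lies entirely in the flange; analyse as a rectangular beam of width b_f.
M_n = T(d − a/2) = 297.6 × (31.7 − 1.412) = 9013.7 kip·in.
M_n = 9013.7/12 = 751.14 kip·ft.

M_n ≈ 751 kip·ft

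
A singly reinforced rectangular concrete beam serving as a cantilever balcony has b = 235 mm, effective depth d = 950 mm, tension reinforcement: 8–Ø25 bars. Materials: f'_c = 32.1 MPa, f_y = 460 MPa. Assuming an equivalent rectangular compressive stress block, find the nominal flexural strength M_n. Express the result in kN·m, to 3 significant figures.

A_s = 8 × 491 = 3928 mm².
T = A_s f_y = 3928 × 460 = 1806880 N = 1806.88 kN.
From C = T: a = T/(0.85 f'_c b) = 1806880/(0.85 × 32.1 × 235) = 281.80 mm.
M_n = T(d − a/2) = 1806.88 kN × (950 − 140.9) mm = 1461.95 kN·m.

M_n ≈ 1460 kN·m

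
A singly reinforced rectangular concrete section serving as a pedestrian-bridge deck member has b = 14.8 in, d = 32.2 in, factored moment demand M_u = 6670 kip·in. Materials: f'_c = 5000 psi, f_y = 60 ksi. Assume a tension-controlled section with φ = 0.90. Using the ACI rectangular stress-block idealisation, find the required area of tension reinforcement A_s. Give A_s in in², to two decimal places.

A_s ≈ 4.08 in²

M_n = M_u/φ = 6670/0.90 = 7411.11 kip·in.
From M_n = 0.85 f'_c a b (d − a/2):
a = d − √(d² − 2M_n/(0.85 f'_c b)) = 32.2 − √(32.2² − 2 × 7411.11/(0.85 × 5 × 14.8)) = 3.895 in.
A_s = 0.85 f'_c a b / f_y = 0.85 × 5 × 3.895 × 14.8 / 60 = 4.083 in².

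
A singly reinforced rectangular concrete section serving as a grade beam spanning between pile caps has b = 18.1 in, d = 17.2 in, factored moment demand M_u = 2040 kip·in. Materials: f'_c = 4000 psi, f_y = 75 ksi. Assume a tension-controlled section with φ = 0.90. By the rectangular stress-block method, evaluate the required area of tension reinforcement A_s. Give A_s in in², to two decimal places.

A_s ≈ 1.88 in²

M_n = M_u/φ = 2040/0.90 = 2266.67 kip·in.
From M_n = 0.85 f'_c a b (d − a/2):
a = d − √(d² − 2M_n/(0.85 f'_c b)) = 17.2 − √(17.2² − 2 × 2266.67/(0.85 × 4 × 18.1)) = 2.294 in.
A_s = 0.85 f'_c a b / f_y = 0.85 × 4 × 2.294 × 18.1 / 75 = 1.882 in².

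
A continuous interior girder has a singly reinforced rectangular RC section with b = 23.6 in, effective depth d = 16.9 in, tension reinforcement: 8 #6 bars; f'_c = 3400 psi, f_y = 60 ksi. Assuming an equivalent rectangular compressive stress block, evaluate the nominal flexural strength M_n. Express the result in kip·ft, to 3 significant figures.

A_s = 8 × 0.44 = 3.52 in².
T = A_s f_y = 3.52 × 60 = 211.2 kips.
a = T/(0.85 f'_c b) = 211.2/(0.85 × 3.4 × 23.6) = 3.097 in.
M_n = T(d − a/2) = 211.2 × (16.9 − 1.5485) = 3242.2 kip·in = 3242.2/12 = 270.18 kip·ft.

M_n ≈ 270 kip·ft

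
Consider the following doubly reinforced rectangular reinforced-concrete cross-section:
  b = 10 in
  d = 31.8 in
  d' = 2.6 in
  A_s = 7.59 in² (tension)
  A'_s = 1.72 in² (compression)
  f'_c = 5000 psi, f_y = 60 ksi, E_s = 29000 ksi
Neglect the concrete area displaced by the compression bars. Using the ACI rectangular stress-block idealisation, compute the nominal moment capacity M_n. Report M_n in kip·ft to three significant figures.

M_n ≈ 1060 kip·ft

Assume both steels yield.
a = (A_s − A'_s) f_y/(0.85 f'_c b) = (7.59 − 1.72) × 60/(0.85 × 5 × 10) = 8.287 in.
c = a/β₁ = 8.287/0.8 = 10.359 in; ε'_s = 0.003(c − d')/c = 0.0022 ≥ ε_y = 0.0021, so the compression steel yields.
M_n = (A_s − A'_s) f_y (d − a/2) + A'_s f_y (d − d') = 352.2 × (31.8 − 4.1435) + 103.2 × (31.8 − 2.6) = 9740.6 + 3013.4 = 12754.0 kip·in = 12754.0/12 = 1062.83 kip·ft.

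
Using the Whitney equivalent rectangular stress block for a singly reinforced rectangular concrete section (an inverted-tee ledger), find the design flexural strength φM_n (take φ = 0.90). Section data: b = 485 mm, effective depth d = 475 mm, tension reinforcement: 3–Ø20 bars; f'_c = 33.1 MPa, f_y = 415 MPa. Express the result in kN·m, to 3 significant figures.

φM_n ≈ 162 kN·m

A_s = 3 × 314 = 942 mm².
T = A_s f_y = 942 × 415 = 390930 N = 390.93 kN.
From C = T: a = T/(0.85 f'_c b) = 390930/(0.85 × 33.1 × 485) = 28.65 mm.
M_n = T(d − a/2) = 390.93 kN × (475 − 14.325) mm = 180.09 kN·m.
φM_n = 0.90 × 180.09 = 162.08 kN·m.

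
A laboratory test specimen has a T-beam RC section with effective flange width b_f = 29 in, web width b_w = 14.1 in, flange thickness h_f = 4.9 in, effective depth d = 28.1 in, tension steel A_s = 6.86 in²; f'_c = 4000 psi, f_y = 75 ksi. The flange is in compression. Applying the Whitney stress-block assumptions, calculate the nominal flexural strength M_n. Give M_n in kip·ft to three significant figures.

Tension: T = A_s f_y = 6.86 × 75 = 514.5 kips.
Try a within the flange: a = T/(0.85 f'_c b_f) = 514.5/(0.85 × 4 × 29) = 5.218 in.
a = 5.218 > h_f = 4.9 in: the block extends into the web. Split into flange-overhang and web parts.
C_f = 0.85 f'_c (b_f − b_w) h_f = 0.85 × 4 × (29 − 14.1) × 4.9 = 248.2 kips.
Remaining web compression depth: a_w = (T − C_f)/(0.85 f'_c b_w) = (514.5 − 248.2)/(0.85 × 4 × 14.1) = 5.555 in.
M_n = C_f(d − h_f/2) + (T − C_f)(d − a_w/2) = 248.2 × (28.1 − 2.45) + 266.3 × (28.1 − 2.7775) = 6366.3 + 6743.4 = 13109.7 kip·in.
M_n = 13109.7/12 = 1092.48 kip·ft.

M_n ≈ 1090 kip·ft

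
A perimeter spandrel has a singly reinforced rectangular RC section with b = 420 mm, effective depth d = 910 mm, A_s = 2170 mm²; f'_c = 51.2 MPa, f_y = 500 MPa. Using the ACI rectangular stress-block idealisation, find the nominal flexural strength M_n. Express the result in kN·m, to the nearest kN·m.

T = A_s f_y = 2170 × 500 = 1085000 N = 1085 kN.
From C = T: a = T/(0.85 f'_c b) = 1085000/(0.85 × 51.2 × 420) = 59.36 mm.
M_n = T(d − a/2) = 1085 kN × (910 − 29.68) mm = 955.15 kN·m.

M_n ≈ 955 kN·m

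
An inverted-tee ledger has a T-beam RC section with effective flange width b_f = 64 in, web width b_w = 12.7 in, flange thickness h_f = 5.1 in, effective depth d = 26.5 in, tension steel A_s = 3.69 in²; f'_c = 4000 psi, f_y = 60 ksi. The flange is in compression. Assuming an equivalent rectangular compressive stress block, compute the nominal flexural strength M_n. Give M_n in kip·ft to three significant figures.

Tension: T = A_s f_y = 3.69 × 60 = 221.4 kips.
Try a within the flange: a = T/(0.85 f'_c b_f) = 221.4/(0.85 × 4 × 64) = 1.017 in.
Since a = 1.017 ≤ h_f = 5.1 in, the stress block lies entirely in the flange; analyse as a rectangular beam of width b_f.
M_n = T(d − a/2) = 221.4 × (26.5 − 0.5085) = 5754.5 kip·in.
M_n = 5754.5/12 = 479.54 kip·ft.

M_n ≈ 480 kip·ft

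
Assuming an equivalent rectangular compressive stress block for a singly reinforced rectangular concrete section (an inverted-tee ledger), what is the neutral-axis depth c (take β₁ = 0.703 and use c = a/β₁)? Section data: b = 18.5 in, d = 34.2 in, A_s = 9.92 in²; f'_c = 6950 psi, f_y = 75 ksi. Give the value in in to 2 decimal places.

c ≈ 9.68 in

T = A_s f_y = 9.92 × 75 = 744 kips.
a = T/(0.85 f'_c b) = 744/(0.85 × 6.95 × 18.5) = 6.8077 in.
With β₁ = 0.703, c = a/β₁ = 6.8077/0.703 = 9.68 in.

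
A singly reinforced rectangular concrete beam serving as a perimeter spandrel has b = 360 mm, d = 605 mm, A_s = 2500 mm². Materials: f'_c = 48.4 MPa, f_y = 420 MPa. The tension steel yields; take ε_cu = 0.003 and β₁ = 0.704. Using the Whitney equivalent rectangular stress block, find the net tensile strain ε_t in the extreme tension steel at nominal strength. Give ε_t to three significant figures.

ε_t ≈ 0.0150

a = A_s f_y/(0.85 f'_c b) = 70.90 mm.
β₁ = 0.704, so c = a/β₁ = 70.90/0.704 = 100.71 mm.
From the linear strain diagram with ε_cu = 0.003: ε_t = 0.003 (d − c)/c = 0.003 × (605 − 100.71)/100.71 = 0.0150.
Since ε_t ≥ 0.005, the section is tension-controlled.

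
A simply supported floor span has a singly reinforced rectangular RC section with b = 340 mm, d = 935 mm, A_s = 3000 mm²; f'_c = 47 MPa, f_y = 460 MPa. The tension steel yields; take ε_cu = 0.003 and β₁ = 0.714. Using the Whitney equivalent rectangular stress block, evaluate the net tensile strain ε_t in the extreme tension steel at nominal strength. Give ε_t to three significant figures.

a = A_s f_y/(0.85 f'_c b) = 101.60 mm.
β₁ = 0.714, so c = a/β₁ = 101.60/0.714 = 142.30 mm.
From the linear strain diagram with ε_cu = 0.003: ε_t = 0.003 (d − c)/c = 0.003 × (935 − 142.30)/142.30 = 0.0167.
Since ε_t ≥ 0.005, the section is tension-controlled.

ε_t ≈ 0.0167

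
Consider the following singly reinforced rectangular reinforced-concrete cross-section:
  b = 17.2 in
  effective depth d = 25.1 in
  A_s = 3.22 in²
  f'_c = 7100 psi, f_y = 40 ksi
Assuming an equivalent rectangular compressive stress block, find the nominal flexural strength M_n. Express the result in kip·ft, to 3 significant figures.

M_n ≈ 263 kip·ft

T = A_s f_y = 3.22 × 40 = 128.8 kips.
a = T/(0.85 f'_c b) = 128.8/(0.85 × 7.1 × 17.2) = 1.241 in.
M_n = T(d − a/2) = 128.8 × (25.1 − 0.6205) = 3153.0 kip·in = 3153.0/12 = 262.75 kip·ft.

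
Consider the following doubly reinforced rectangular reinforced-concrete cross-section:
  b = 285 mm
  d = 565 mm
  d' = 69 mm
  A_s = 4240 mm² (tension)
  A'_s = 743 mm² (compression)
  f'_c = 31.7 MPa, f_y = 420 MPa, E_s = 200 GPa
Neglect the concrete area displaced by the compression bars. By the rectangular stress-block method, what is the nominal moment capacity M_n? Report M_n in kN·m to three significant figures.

M_n ≈ 844 kN·m

Assume both tension and compression steel yield.
Net tension couple steel: A_s − A'_s = 3497 mm².
a = (A_s − A'_s) f_y / (0.85 f'_c b) = 1468740/(0.85 × 31.7 × 285) = 191.26 mm.
c = a/β₁ = 191.26/0.824 = 232.11 mm; ε'_s = 0.003(c − d')/c = 0.0021 ≥ f_y/E_s = 0.0021, so compression steel does yield.
M_n = (A_s − A'_s) f_y (d − a/2) + A'_s f_y (d − d') = [1468740 × (565 − 95.63) + 312060 × (565 − 69)] × 10⁻⁶ = 689.38 + 154.78 = 844.16 kN·m.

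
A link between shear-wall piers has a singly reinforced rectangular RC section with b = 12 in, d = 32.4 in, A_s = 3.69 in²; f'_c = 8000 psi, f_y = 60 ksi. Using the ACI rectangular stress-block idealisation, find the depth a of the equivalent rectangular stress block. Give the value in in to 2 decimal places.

a ≈ 2.71 in

T = A_s f_y = 3.69 × 60 = 221.4 kips.
a = T/(0.85 f'_c b) = 221.4/(0.85 × 8 × 12) = 2.71 in.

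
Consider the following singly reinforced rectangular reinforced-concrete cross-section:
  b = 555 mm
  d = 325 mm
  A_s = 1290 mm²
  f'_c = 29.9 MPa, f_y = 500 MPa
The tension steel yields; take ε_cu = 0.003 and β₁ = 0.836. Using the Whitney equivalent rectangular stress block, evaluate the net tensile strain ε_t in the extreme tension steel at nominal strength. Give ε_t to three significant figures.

a = A_s f_y/(0.85 f'_c b) = 45.73 mm.
β₁ = 0.836, so c = a/β₁ = 45.73/0.836 = 54.70 mm.
From the linear strain diagram with ε_cu = 0.003: ε_t = 0.003 (d − c)/c = 0.003 × (325 − 54.70)/54.70 = 0.0148.
Since ε_t ≥ 0.005, the section is tension-controlled.

ε_t ≈ 0.0148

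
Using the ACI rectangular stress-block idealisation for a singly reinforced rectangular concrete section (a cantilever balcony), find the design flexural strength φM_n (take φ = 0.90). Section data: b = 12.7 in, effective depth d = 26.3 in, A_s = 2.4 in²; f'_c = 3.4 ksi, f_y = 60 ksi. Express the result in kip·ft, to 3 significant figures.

T = A_s f_y = 2.4 × 60 = 144 kips.
a = T/(0.85 f'_c b) = 144/(0.85 × 3.4 × 12.7) = 3.923 in.
M_n = T(d − a/2) = 144 × (26.3 − 1.9615) = 3504.7 kip·in = 3504.7/12 = 292.06 kip·ft.
φM_n = 0.90 × 292.06 = 262.85 kip·ft.

φM_n ≈ 263 kip·ft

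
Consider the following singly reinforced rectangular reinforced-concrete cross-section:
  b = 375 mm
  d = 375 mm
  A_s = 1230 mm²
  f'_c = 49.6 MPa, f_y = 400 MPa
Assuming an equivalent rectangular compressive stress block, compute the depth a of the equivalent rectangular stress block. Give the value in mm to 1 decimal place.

T = A_s f_y = 1230 × 400 = 492000 N = 492 kN.
Setting C = 0.85 f'_c a b equal to T: a = 492000/(0.85 × 49.6 × 375) = 31.1 mm.

a ≈ 31.1 mm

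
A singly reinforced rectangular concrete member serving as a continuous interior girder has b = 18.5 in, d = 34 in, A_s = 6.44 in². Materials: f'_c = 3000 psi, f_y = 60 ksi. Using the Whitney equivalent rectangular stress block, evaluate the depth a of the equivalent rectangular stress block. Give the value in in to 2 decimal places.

T = A_s f_y = 6.44 × 60 = 386.4 kips.
a = T/(0.85 f'_c b) = 386.4/(0.85 × 3 × 18.5) = 8.19 in.

a ≈ 8.19 in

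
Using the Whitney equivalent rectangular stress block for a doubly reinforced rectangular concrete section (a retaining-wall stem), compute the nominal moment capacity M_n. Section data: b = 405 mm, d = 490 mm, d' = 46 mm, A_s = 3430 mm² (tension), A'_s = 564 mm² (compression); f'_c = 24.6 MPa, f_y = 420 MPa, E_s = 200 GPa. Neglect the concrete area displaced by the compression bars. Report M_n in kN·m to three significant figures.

M_n ≈ 609 kN·m

Assume both tension and compression steel yield.
Net tension couple steel: A_s − A'_s = 2866 mm².
a = (A_s − A'_s) f_y / (0.85 f'_c b) = 1203720/(0.85 × 24.6 × 405) = 142.14 mm.
c = a/β₁ = 142.14/0.85 = 167.22 mm; ε'_s = 0.003(c − d')/c = 0.0022 ≥ f_y/E_s = 0.0021, so compression steel does yield.
M_n = (A_s − A'_s) f_y (d − a/2) + A'_s f_y (d − d') = [1203720 × (490 − 71.07) + 236880 × (490 − 46)] × 10⁻⁶ = 504.27 + 105.17 = 609.44 kN·m.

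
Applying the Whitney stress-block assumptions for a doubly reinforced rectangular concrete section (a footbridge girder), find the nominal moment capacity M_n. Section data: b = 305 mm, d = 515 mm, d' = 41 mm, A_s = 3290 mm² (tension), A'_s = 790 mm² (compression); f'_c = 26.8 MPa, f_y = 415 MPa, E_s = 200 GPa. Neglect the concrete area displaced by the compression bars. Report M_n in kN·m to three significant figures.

M_n ≈ 612 kN·m

Assume both tension and compression steel yield.
Net tension couple steel: A_s − A'_s = 2500 mm².
a = (A_s − A'_s) f_y / (0.85 f'_c b) = 1037500/(0.85 × 26.8 × 305) = 149.33 mm.
c = a/β₁ = 149.33/0.85 = 175.68 mm; ε'_s = 0.003(c − d')/c = 0.0023 ≥ f_y/E_s = 0.0021, so compression steel does yield.
M_n = (A_s − A'_s) f_y (d − a/2) + A'_s f_y (d − d') = [1037500 × (515 − 74.665) + 327850 × (515 − 41)] × 10⁻⁶ = 456.85 + 155.40 = 612.25 kN·m.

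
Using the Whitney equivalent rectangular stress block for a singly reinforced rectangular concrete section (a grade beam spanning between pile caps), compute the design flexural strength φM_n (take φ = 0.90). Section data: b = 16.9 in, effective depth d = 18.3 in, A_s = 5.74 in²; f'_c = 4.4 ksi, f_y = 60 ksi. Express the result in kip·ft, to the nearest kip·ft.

T = A_s f_y = 5.74 × 60 = 344.4 kips.
a = T/(0.85 f'_c b) = 344.4/(0.85 × 4.4 × 16.9) = 5.449 in.
M_n = T(d − a/2) = 344.4 × (18.3 − 2.7245) = 5364.2 kip·in = 5364.2/12 = 447.02 kip·ft.
φM_n = 0.90 × 447.02 = 402.32 kip·ft.

φM_n ≈ 402 kip·ft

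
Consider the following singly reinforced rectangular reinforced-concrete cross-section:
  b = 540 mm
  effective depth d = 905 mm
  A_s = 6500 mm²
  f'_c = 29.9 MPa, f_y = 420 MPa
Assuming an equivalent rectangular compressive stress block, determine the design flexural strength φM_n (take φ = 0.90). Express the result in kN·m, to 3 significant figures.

φM_n ≈ 1980 kN·m

T = A_s f_y = 6500 × 420 = 2730000 N = 2730 kN.
From C = T: a = T/(0.85 f'_c b) = 2730000/(0.85 × 29.9 × 540) = 198.92 mm.
M_n = T(d − a/2) = 2730 kN × (905 − 99.46) mm = 2199.12 kN·m.
φM_n = 0.90 × 2199.12 = 1979.21 kN·m.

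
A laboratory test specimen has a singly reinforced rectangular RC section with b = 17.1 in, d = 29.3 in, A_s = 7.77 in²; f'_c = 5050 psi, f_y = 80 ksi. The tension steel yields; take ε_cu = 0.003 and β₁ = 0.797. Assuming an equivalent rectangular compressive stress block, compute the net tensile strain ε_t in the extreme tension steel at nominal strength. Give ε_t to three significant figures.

ε_t ≈ 0.00527

a = A_s f_y/(0.85 f'_c b) = 8.468 in.
β₁ = 0.797, so c = a/β₁ = 8.468/0.797 = 10.625 in.
From the linear strain diagram with ε_cu = 0.003: ε_t = 0.003 (d − c)/c = 0.003 × (29.3 − 10.625)/10.625 = 0.00527.
Since ε_t ≥ 0.005, the section is tension-controlled.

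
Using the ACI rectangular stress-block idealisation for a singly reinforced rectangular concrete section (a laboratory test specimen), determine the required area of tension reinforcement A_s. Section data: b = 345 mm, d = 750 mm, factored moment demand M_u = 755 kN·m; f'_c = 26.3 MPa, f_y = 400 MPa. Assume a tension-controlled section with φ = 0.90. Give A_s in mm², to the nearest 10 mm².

A_s ≈ 3140 mm²

M_n = M_u/φ = 755/0.90 = 838.889 kN·m.
With M_n = 0.85 f'_c a b (d − a/2), solve the quadratic for a:
a = d − √(d² − 2M_n/(0.85 f'_c b)) = 750 − √(750² − 2 × 838.889×10⁶/(0.85 × 26.3 × 345)) = 162.67 mm.
A_s = 0.85 f'_c a b / f_y = 0.85 × 26.3 × 162.67 × 345 / 400 = 3136.5 mm².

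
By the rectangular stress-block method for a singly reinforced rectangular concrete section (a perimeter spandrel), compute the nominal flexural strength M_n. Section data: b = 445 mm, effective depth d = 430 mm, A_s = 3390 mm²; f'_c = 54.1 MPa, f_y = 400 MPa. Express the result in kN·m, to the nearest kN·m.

T = A_s f_y = 3390 × 400 = 1356000 N = 1356 kN.
From C = T: a = T/(0.85 f'_c b) = 1356000/(0.85 × 54.1 × 445) = 66.26 mm.
M_n = T(d − a/2) = 1356 kN × (430 − 33.13) mm = 538.16 kN·m.

M_n ≈ 538 kN·m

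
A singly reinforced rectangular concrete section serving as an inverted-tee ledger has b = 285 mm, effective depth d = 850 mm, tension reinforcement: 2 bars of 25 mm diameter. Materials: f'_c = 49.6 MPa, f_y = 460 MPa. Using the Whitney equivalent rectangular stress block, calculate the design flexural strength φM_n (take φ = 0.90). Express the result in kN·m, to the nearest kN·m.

φM_n ≈ 338 kN·m

A_s = 2 × 491 = 982 mm².
T = A_s f_y = 982 × 460 = 451720 N = 451.72 kN.
From C = T: a = T/(0.85 f'_c b) = 451720/(0.85 × 49.6 × 285) = 37.59 mm.
M_n = T(d − a/2) = 451.72 kN × (850 − 18.795) mm = 375.47 kN·m.
φM_n = 0.90 × 375.47 = 337.92 kN·m.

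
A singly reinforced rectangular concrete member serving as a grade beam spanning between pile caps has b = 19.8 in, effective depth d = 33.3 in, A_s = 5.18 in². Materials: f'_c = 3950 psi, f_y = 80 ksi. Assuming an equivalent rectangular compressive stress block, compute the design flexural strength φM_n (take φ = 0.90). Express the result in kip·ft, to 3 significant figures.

φM_n ≈ 938 kip·ft

T = A_s f_y = 5.18 × 80 = 414.4 kips.
a = T/(0.85 f'_c b) = 414.4/(0.85 × 3.95 × 19.8) = 6.234 in.
M_n = T(d − a/2) = 414.4 × (33.3 − 3.117) = 12507.8 kip·in = 12507.8/12 = 1042.32 kip·ft.
φM_n = 0.90 × 1042.32 = 938.09 kip·ft.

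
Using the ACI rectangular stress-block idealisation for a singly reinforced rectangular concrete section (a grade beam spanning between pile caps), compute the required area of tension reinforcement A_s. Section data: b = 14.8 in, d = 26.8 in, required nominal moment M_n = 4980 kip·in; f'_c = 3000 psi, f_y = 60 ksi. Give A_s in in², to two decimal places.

From M_n = 0.85 f'_c a b (d − a/2):
a = d − √(d² − 2M_n/(0.85 f'_c b)) = 26.8 − √(26.8² − 2 × 4980/(0.85 × 3 × 14.8)) = 5.485 in.
A_s = 0.85 f'_c a b / f_y = 0.85 × 3 × 5.485 × 14.8 / 60 = 3.450 in².

A_s ≈ 3.45 in²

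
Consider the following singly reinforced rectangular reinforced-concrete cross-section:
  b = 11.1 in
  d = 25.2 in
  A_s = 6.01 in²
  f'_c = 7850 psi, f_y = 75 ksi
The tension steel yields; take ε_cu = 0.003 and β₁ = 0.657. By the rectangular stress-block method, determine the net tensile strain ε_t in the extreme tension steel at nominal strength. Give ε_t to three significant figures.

ε_t ≈ 0.00516

a = A_s f_y/(0.85 f'_c b) = 6.086 in.
β₁ = 0.657, so c = a/β₁ = 6.086/0.657 = 9.263 in.
From the linear strain diagram with ε_cu = 0.003: ε_t = 0.003 (d − c)/c = 0.003 × (25.2 − 9.263)/9.263 = 0.00516.
Since ε_t ≥ 0.005, the section is tension-controlled.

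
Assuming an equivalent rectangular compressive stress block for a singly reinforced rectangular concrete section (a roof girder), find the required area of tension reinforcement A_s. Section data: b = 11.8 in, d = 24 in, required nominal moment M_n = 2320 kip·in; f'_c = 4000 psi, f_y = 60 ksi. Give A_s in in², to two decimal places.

From M_n = 0.85 f'_c a b (d − a/2):
a = d − √(d² − 2M_n/(0.85 f'_c b)) = 24 − √(24² − 2 × 2320/(0.85 × 4 × 11.8)) = 2.544 in.
A_s = 0.85 f'_c a b / f_y = 0.85 × 4 × 2.544 × 11.8 / 60 = 1.701 in².

A_s ≈ 1.70 in²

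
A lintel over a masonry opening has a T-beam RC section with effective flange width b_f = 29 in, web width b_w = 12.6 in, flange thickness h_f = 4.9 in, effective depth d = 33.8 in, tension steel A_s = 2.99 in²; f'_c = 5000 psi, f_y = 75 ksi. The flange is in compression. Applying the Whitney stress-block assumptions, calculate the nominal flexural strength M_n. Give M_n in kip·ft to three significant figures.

M_n ≈ 615 kip·ft

Tension: T = A_s f_y = 2.99 × 75 = 224.25 kips.
Try a within the flange: a = T/(0.85 f'_c b_f) = 224.25/(0.85 × 5 × 29) = 1.819 in.
Since a = 1.819 ≤ h_f = 4.9 in, the stress block lies entirely in the flange; analyse as a rectangular beam of width b_f.
M_n = T(d − a/2) = 224.25 × (33.8 − 0.9095) = 7375.7 kip·in.
M_n = 7375.7/12 = 614.64 kip·ft.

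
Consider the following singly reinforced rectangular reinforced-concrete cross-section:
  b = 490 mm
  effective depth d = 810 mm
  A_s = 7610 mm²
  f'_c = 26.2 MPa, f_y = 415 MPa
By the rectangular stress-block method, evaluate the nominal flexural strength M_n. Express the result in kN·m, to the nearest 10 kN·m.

M_n ≈ 2100 kN·m

T = A_s f_y = 7610 × 415 = 3158150 N = 3158.15 kN.
From C = T: a = T/(0.85 f'_c b) = 3158150/(0.85 × 26.2 × 490) = 289.41 mm.
M_n = T(d − a/2) = 3158.15 kN × (810 − 144.705) mm = 2101.10 kN·m.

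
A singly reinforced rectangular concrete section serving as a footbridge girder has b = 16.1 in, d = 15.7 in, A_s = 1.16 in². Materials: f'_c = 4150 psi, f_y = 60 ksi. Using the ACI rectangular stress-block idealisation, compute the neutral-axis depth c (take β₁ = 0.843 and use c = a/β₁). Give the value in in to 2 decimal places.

c ≈ 1.45 in

T = A_s f_y = 1.16 × 60 = 69.6 kips.
a = T/(0.85 f'_c b) = 69.6/(0.85 × 4.15 × 16.1) = 1.2255 in.
With β₁ = 0.843, c = a/β₁ = 1.2255/0.843 = 1.45 in.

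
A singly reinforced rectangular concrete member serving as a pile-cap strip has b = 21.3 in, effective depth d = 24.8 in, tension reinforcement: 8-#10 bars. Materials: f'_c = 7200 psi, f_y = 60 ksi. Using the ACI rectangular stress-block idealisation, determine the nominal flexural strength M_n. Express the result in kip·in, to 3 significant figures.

M_n ≈ 13700 kip·in

A_s = 8 × 1.27 = 10.16 in².
T = A_s f_y = 10.16 × 60 = 609.6 kips.
a = T/(0.85 f'_c b) = 609.6/(0.85 × 7.2 × 21.3) = 4.676 in.
M_n = T(d − a/2) = 609.6 × (24.8 − 2.338) = 13692.8 kip·in.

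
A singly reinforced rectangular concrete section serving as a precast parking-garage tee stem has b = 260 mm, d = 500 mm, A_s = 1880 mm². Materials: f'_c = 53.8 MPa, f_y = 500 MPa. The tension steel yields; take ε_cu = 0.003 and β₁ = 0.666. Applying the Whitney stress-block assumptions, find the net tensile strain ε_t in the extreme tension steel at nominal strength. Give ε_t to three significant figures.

ε_t ≈ 0.00964

a = A_s f_y/(0.85 f'_c b) = 79.06 mm.
β₁ = 0.666, so c = a/β₁ = 79.06/0.666 = 118.71 mm.
From the linear strain diagram with ε_cu = 0.003: ε_t = 0.003 (d − c)/c = 0.003 × (500 − 118.71)/118.71 = 0.00964.
Since ε_t ≥ 0.005, the section is tension-controlled.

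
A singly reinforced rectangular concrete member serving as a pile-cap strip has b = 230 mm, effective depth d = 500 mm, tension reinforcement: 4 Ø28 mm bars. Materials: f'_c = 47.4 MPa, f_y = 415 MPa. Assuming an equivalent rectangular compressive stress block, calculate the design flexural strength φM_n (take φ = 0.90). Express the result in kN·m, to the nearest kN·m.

A_s = 4 × 616 = 2464 mm².
T = A_s f_y = 2464 × 415 = 1022560 N = 1022.56 kN.
From C = T: a = T/(0.85 f'_c b) = 1022560/(0.85 × 47.4 × 230) = 110.35 mm.
M_n = T(d − a/2) = 1022.56 kN × (500 − 55.175) mm = 454.86 kN·m.
φM_n = 0.90 × 454.86 = 409.37 kN·m.

φM_n ≈ 409 kN·m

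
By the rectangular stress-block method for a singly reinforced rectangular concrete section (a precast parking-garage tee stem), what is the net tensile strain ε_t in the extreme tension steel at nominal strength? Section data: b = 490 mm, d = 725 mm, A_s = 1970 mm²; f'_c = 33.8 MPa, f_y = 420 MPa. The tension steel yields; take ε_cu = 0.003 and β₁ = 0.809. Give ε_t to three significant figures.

ε_t ≈ 0.0269

a = A_s f_y/(0.85 f'_c b) = 58.77 mm.
β₁ = 0.809, so c = a/β₁ = 58.77/0.809 = 72.65 mm.
From the linear strain diagram with ε_cu = 0.003: ε_t = 0.003 (d − c)/c = 0.003 × (725 − 72.65)/72.65 = 0.0269.
Since ε_t ≥ 0.005, the section is tension-controlled.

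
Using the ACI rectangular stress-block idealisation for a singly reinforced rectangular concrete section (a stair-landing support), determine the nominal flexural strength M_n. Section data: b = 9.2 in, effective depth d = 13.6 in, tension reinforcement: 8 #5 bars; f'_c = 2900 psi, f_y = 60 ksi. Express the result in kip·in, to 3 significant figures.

A_s = 8 × 0.31 = 2.48 in².
T = A_s f_y = 2.48 × 60 = 148.8 kips.
a = T/(0.85 f'_c b) = 148.8/(0.85 × 2.9 × 9.2) = 6.561 in.
M_n = T(d − a/2) = 148.8 × (13.6 − 3.2805) = 1535.5 kip·in.

M_n ≈ 1540 kip·in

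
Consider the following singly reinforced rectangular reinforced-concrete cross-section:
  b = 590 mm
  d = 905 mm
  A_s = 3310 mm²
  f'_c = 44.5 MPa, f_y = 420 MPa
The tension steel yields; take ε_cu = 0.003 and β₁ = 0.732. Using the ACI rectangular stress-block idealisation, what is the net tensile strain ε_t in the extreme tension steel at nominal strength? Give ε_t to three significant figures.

a = A_s f_y/(0.85 f'_c b) = 62.29 mm.
β₁ = 0.732, so c = a/β₁ = 62.29/0.732 = 85.10 mm.
From the linear strain diagram with ε_cu = 0.003: ε_t = 0.003 (d − c)/c = 0.003 × (905 − 85.10)/85.10 = 0.0289.
Since ε_t ≥ 0.005, the section is tension-controlled.

ε_t ≈ 0.0289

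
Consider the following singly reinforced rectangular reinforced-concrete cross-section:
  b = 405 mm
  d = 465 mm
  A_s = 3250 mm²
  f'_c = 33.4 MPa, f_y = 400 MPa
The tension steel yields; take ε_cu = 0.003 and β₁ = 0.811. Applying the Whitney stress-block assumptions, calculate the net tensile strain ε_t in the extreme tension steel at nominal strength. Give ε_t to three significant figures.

ε_t ≈ 0.00701

a = A_s f_y/(0.85 f'_c b) = 113.06 mm.
β₁ = 0.811, so c = a/β₁ = 113.06/0.811 = 139.41 mm.
From the linear strain diagram with ε_cu = 0.003: ε_t = 0.003 (d − c)/c = 0.003 × (465 − 139.41)/139.41 = 0.00701.
Since ε_t ≥ 0.005, the section is tension-controlled.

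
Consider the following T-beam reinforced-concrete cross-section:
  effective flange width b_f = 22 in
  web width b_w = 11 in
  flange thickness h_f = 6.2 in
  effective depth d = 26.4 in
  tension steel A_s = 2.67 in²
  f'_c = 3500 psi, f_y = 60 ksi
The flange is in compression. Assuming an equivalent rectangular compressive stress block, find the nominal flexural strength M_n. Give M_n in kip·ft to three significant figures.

Tension: T = A_s f_y = 2.67 × 60 = 160.2 kips.
Try a within the flange: a = T/(0.85 f'_c b_f) = 160.2/(0.85 × 3.5 × 22) = 2.448 in.
Since a = 2.448 ≤ h_f = 6.2 in, the stress block lies entirely in the flange; analyse as a rectangular beam of width b_f.
M_n = T(d − a/2) = 160.2 × (26.4 − 1.224) = 4033.2 kip·in.
M_n = 4033.2/12 = 336.10 kip·ft.

M_n ≈ 336 kip·ft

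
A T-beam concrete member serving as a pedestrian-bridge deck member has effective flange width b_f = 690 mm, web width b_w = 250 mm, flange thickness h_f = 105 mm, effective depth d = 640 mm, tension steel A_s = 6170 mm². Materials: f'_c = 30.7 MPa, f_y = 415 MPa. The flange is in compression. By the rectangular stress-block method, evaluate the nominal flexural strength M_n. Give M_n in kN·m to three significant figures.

M_n ≈ 1430 kN·m

Tension: T = A_s f_y = 6170 × 415 = 2560550 N.
Try a within the flange: a = T/(0.85 f'_c b_f) = 2560550/(0.85 × 30.7 × 690) = 142.21 mm.
a = 142.21 > h_f = 105 mm: the block extends into the web. Split into flange-overhang and web parts.
C_f = 0.85 f'_c (b_f − b_w) h_f = 0.85 × 30.7 × (690 − 250) × 105 = 1205589 N.
Remaining web compression depth: a_w = (T − C_f)/(0.85 f'_c b_w) = (2560550 − 1205589)/(0.85 × 30.7 × 250) = 207.70 mm.
M_n = C_f(d − h_f/2) + (T − C_f)(d − a_w/2) = 1205589 × (640 − 52.5) + 1354961 × (640 − 103.85) = 708.28 + 726.46 = 1434.74 × 10⁶ N·mm.
M_n = 1434.74 kN·m.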